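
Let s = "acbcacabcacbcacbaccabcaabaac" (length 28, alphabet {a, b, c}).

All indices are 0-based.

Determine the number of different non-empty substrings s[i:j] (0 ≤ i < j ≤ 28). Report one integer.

rank→(start, suffix):
  0 → (22, 'aabaac')
  1 → (25, 'aac')
  2 → (23, 'abaac')
  3 → (19, 'abcaabaac')
  4 → (6, 'abcacbcacbaccabcaabaac')
  5 → (26, 'ac')
  6 → (4, 'acabcacbcacbaccabcaabaac')
  7 → (13, 'acbaccabcaabaac')
  8 → (0, 'acbcacabcacbcacbaccabcaabaac')
  9 → (9, 'acbcacbaccabcaabaac')
  10 → (16, 'accabcaabaac')
  11 → (24, 'baac')
  12 → (15, 'baccabcaabaac')
  13 → (20, 'bcaabaac')
  14 → (2, 'bcacabcacbcacbaccabcaabaac')
  15 → (11, 'bcacbaccabcaabaac')
  16 → (7, 'bcacbcacbaccabcaabaac')
  17 → (27, 'c')
  18 → (21, 'caabaac')
  19 → (18, 'cabcaabaac')
  20 → (5, 'cabcacbcacbaccabcaabaac')
  21 → (3, 'cacabcacbcacbaccabcaabaac')
  22 → (12, 'cacbaccabcaabaac')
  23 → (8, 'cacbcacbaccabcaabaac')
  24 → (14, 'cbaccabcaabaac')
  25 → (1, 'cbcacabcacbcacbaccabcaabaac')
  26 → (10, 'cbcacbaccabcaabaac')
  27 → (17, 'ccabcaabaac')

SA = [22, 25, 23, 19, 6, 26, 4, 13, 0, 9, 16, 24, 15, 20, 2, 11, 7, 27, 21, 18, 5, 3, 12, 8, 14, 1, 10, 17]
[i] adj suffixes → lcp
  [1] 22/25 → 2 ('aa')
  [2] 25/23 → 1 ('a')
  [3] 23/19 → 2 ('ab')
  [4] 19/6 → 4 ('abca')
  [5] 6/26 → 1 ('a')
  [6] 26/4 → 2 ('ac')
  [7] 4/13 → 2 ('ac')
  [8] 13/0 → 3 ('acb')
  [9] 0/9 → 6 ('acbcac')
  [10] 9/16 → 2 ('ac')
  [11] 16/24 → 0 ('')
  [12] 24/15 → 2 ('ba')
  [13] 15/20 → 1 ('b')
  [14] 20/2 → 3 ('bca')
  [15] 2/11 → 4 ('bcac')
  [16] 11/7 → 5 ('bcacb')
  [17] 7/27 → 0 ('')
  [18] 27/21 → 1 ('c')
  [19] 21/18 → 2 ('ca')
  [20] 18/5 → 5 ('cabca')
  [21] 5/3 → 2 ('ca')
  [22] 3/12 → 3 ('cac')
  [23] 12/8 → 4 ('cacb')
  [24] 8/14 → 1 ('c')
  [25] 14/1 → 2 ('cb')
  [26] 1/10 → 5 ('cbcac')
  [27] 10/17 → 1 ('c')

n(n+1)/2 = 28·29/2 = 406
Σ LCP = 0 + 2 + 1 + 2 + 4 + 1 + 2 + 2 + 3 + 6 + 2 + 0 + 2 + 1 + 3 + 4 + 5 + 0 + 1 + 2 + 5 + 2 + 3 + 4 + 1 + 2 + 5 + 1 = 66
distinct = 406 − 66 = 340

340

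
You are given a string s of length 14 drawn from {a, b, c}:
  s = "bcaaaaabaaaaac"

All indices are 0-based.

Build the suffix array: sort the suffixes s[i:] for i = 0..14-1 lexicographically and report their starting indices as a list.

sorted suffixes:
  #0 SA[0]=2  'aaaaabaaaaac'
  #1 SA[1]=8  'aaaaac'
  #2 SA[2]=3  'aaaabaaaaac'
  #3 SA[3]=9  'aaaac'
  #4 SA[4]=4  'aaabaaaaac'
  #5 SA[5]=10  'aaac'
  #6 SA[6]=5  'aabaaaaac'
  #7 SA[7]=11  'aac'
  #8 SA[8]=6  'abaaaaac'
  #9 SA[9]=12  'ac'
  #10 SA[10]=7  'baaaaac'
  #11 SA[11]=0  'bcaaaaabaaaaac'
  #12 SA[12]=13  'c'
  #13 SA[13]=1  'caaaaabaaaaac'

[2, 8, 3, 9, 4, 10, 5, 11, 6, 12, 7, 0, 13, 1]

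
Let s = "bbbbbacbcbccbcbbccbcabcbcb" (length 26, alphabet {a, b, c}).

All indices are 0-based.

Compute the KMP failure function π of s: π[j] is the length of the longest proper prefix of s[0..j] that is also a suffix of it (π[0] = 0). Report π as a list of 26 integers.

π[0] = 0
j=1 s[j]='b': π[1]=1 (border 'b')
j=2 s[j]='b': π[2]=2 (border 'bb')
j=3 s[j]='b': π[3]=3 (border 'bbb')
j=4 s[j]='b': π[4]=4 (border 'bbbb')
j=5 s[j]='a': k: 4→3→2→1→0; π[5]=0 (border '')
j=6 s[j]='c': π[6]=0 (border '')
j=7 s[j]='b': π[7]=1 (border 'b')
j=8 s[j]='c': k: 1→0; π[8]=0 (border '')
j=9 s[j]='b': π[9]=1 (border 'b')
j=10 s[j]='c': k: 1→0; π[10]=0 (border '')
j=11 s[j]='c': π[11]=0 (border '')
j=12 s[j]='b': π[12]=1 (border 'b')
j=13 s[j]='c': k: 1→0; π[13]=0 (border '')
j=14 s[j]='b': π[14]=1 (border 'b')
j=15 s[j]='b': π[15]=2 (border 'bb')
j=16 s[j]='c': k: 2→1→0; π[16]=0 (border '')
j=17 s[j]='c': π[17]=0 (border '')
j=18 s[j]='b': π[18]=1 (border 'b')
j=19 s[j]='c': k: 1→0; π[19]=0 (border '')
j=20 s[j]='a': π[20]=0 (border '')
j=21 s[j]='b': π[21]=1 (border 'b')
j=22 s[j]='c': k: 1→0; π[22]=0 (border '')
j=23 s[j]='b': π[23]=1 (border 'b')
j=24 s[j]='c': k: 1→0; π[24]=0 (border '')
j=25 s[j]='b': π[25]=1 (border 'b')

[0, 1, 2, 3, 4, 0, 0, 1, 0, 1, 0, 0, 1, 0, 1, 2, 0, 0, 1, 0, 0, 1, 0, 1, 0, 1]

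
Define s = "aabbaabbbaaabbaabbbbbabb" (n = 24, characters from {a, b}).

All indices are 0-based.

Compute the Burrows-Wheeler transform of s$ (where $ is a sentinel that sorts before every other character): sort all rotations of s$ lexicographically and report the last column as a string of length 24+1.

rank  rotation                   last
    0  $aabbaabbbaaabbaabbbbbabb  b
    1  aaabbaabbbbbabb$aabbaabbb  b
    2  aabbaabbbaaabbaabbbbbabb$  $
    3  aabbaabbbbbabb$aabbaabbba  a
    4  aabbbaaabbaabbbbbabb$aabb  b
    5  aabbbbbabb$aabbaabbbaaabb  b
    6  abb$aabbaabbbaaabbaabbbbb  b
    7  abbaabbbaaabbaabbbbbabb$a  a
    8  abbaabbbbbabb$aabbaabbbaa  a
    9  abbbaaabbaabbbbbabb$aabba  a
   10  abbbbbabb$aabbaabbbaaabba  a
   11  b$aabbaabbbaaabbaabbbbbab  b
   12  baaabbaabbbbbabb$aabbaabb  b
   13  baabbbaaabbaabbbbbabb$aab  b
   14  baabbbbbabb$aabbaabbbaaab  b
   15  babb$aabbaabbbaaabbaabbbb  b
   16  bb$aabbaabbbaaabbaabbbbba  a
   17  bbaaabbaabbbbbabb$aabbaab  b
   18  bbaabbbaaabbaabbbbbabb$aa  a
   19  bbaabbbbbabb$aabbaabbbaaa  a
   20  bbabb$aabbaabbbaaabbaabbb  b
   21  bbbaaabbaabbbbbabb$aabbaa  a
   22  bbbabb$aabbaabbbaaabbaabb  b
   23  bbbbabb$aabbaabbbaaabbaab  b
   24  bbbbbabb$aabbaabbbaaabbaa  a

bb$abbbaaaabbbbbabaababba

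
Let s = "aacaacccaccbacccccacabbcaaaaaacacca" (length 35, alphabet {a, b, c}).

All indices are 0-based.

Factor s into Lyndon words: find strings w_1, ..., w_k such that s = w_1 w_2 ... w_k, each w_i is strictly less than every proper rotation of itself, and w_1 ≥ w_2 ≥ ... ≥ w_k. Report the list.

["aacaacccaccbacccccacabbc", "aaaaaacacc", "a"]

emit factor 1: 'aacaacccaccbacccccacabbc' (i=0, period=24)
emit factor 2: 'aaaaaacacc' (i=24, period=10)
emit factor 3: 'a' (i=34, period=1)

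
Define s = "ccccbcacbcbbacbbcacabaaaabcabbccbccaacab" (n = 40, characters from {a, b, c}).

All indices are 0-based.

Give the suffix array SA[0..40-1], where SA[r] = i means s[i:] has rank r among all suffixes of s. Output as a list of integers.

rank | idx | suffix
   0 |  21 | aaaabcabbccbccaacab
   1 |  22 | aaabcabbccbccaacab
   2 |  23 | aabcabbccbccaacab
   3 |  35 | aacab
   4 |  38 | ab
   5 |  19 | abaaaabcabbccbccaacab
   6 |  27 | abbccbccaacab
   7 |  24 | abcabbccbccaacab
   8 |  36 | acab
   9 |  17 | acabaaaabcabbccbccaacab
  10 |  12 | acbbcacabaaaabcabbccbccaacab
  11 |   6 | acbcbbacbbcacabaaaabcabbccbccaacab
  12 |  39 | b
  13 |  20 | baaaabcabbccbccaacab
  14 |  11 | bacbbcacabaaaabcabbccbccaacab
  15 |  10 | bbacbbcacabaaaabcabbccbccaacab
  16 |  14 | bbcacabaaaabcabbccbccaacab
  17 |  28 | bbccbccaacab
  18 |  25 | bcabbccbccaacab
  19 |  15 | bcacabaaaabcabbccbccaacab
  20 |   4 | bcacbcbbacbbcacabaaaabcabbccbccaacab
  21 |   8 | bcbbacbbcacabaaaabcabbccbccaacab
  22 |  32 | bccaacab
  23 |  29 | bccbccaacab
  24 |  34 | caacab
  25 |  37 | cab
  26 |  18 | cabaaaabcabbccbccaacab
  27 |  26 | cabbccbccaacab
  28 |  16 | cacabaaaabcabbccbccaacab
  29 |   5 | cacbcbbacbbcacabaaaabcabbccbccaacab
  30 |   9 | cbbacbbcacabaaaabcabbccbccaacab
  31 |  13 | cbbcacabaaaabcabbccbccaacab
  32 |   3 | cbcacbcbbacbbcacabaaaabcabbccbccaacab
  33 |   7 | cbcbbacbbcacabaaaabcabbccbccaacab
  34 |  31 | cbccaacab
  35 |  33 | ccaacab
  36 |   2 | ccbcacbcbbacbbcacabaaaabcabbccbccaacab
  37 |  30 | ccbccaacab
  38 |   1 | cccbcacbcbbacbbcacabaaaabcabbccbccaacab
  39 |   0 | ccccbcacbcbbacbbcacabaaaabcabbccbccaacab

[21, 22, 23, 35, 38, 19, 27, 24, 36, 17, 12, 6, 39, 20, 11, 10, 14, 28, 25, 15, 4, 8, 32, 29, 34, 37, 18, 26, 16, 5, 9, 13, 3, 7, 31, 33, 2, 30, 1, 0]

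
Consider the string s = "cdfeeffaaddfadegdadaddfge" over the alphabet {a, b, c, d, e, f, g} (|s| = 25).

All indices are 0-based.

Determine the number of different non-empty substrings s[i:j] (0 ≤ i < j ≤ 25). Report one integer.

rank→(start, suffix):
  0 → (7, 'aaddfadegdadaddfge')
  1 → (17, 'adaddfge')
  2 → (8, 'addfadegdadaddfge')
  3 → (19, 'addfge')
  4 → (12, 'adegdadaddfge')
  5 → (0, 'cdfeeffaaddfadegdadaddfge')
  6 → (16, 'dadaddfge')
  7 → (18, 'daddfge')
  8 → (9, 'ddfadegdadaddfge')
  9 → (20, 'ddfge')
  10 → (13, 'degdadaddfge')
  11 → (10, 'dfadegdadaddfge')
  12 → (1, 'dfeeffaaddfadegdadaddfge')
  13 → (21, 'dfge')
  14 → (24, 'e')
  15 → (3, 'eeffaaddfadegdadaddfge')
  16 → (4, 'effaaddfadegdadaddfge')
  17 → (14, 'egdadaddfge')
  18 → (6, 'faaddfadegdadaddfge')
  19 → (11, 'fadegdadaddfge')
  20 → (2, 'feeffaaddfadegdadaddfge')
  21 → (5, 'ffaaddfadegdadaddfge')
  22 → (22, 'fge')
  23 → (15, 'gdadaddfge')
  24 → (23, 'ge')

SA = [7, 17, 8, 19, 12, 0, 16, 18, 9, 20, 13, 10, 1, 21, 24, 3, 4, 14, 6, 11, 2, 5, 22, 15, 23]
rank  pair      lcp
   1  s[7:],s[17:]  1  'a'
   2  s[17:],s[8:]  2  'ad'
   3  s[8:],s[19:]  4  'addf'
   4  s[19:],s[12:]  2  'ad'
   5  s[12:],s[0:]  0  ''
   6  s[0:],s[16:]  0  ''
   7  s[16:],s[18:]  3  'dad'
   8  s[18:],s[9:]  1  'd'
   9  s[9:],s[20:]  3  'ddf'
  10  s[20:],s[13:]  1  'd'
  11  s[13:],s[10:]  1  'd'
  12  s[10:],s[1:]  2  'df'
  13  s[1:],s[21:]  2  'df'
  14  s[21:],s[24:]  0  ''
  15  s[24:],s[3:]  1  'e'
  16  s[3:],s[4:]  1  'e'
  17  s[4:],s[14:]  1  'e'
  18  s[14:],s[6:]  0  ''
  19  s[6:],s[11:]  2  'fa'
  20  s[11:],s[2:]  1  'f'
  21  s[2:],s[5:]  1  'f'
  22  s[5:],s[22:]  1  'f'
  23  s[22:],s[15:]  0  ''
  24  s[15:],s[23:]  1  'g'

n(n+1)/2 = 25·26/2 = 325
Σ LCP = 0 + 1 + 2 + 4 + 2 + 0 + 0 + 3 + 1 + 3 + 1 + 1 + 2 + 2 + 0 + 1 + 1 + 1 + 0 + 2 + 1 + 1 + 1 + 0 + 1 = 31
distinct = 325 − 31 = 294

294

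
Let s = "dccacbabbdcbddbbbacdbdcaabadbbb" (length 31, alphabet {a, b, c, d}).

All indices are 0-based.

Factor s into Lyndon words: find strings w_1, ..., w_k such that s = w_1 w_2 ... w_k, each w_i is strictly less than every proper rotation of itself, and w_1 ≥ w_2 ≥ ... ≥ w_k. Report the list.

emit factor 1: 'd' (i=0, period=1)
emit factor 2: 'c' (i=1, period=1)
emit factor 3: 'c' (i=2, period=1)
emit factor 4: 'acb' (i=3, period=3)
emit factor 5: 'abbdcbddbbbacdbdc' (i=6, period=17)
emit factor 6: 'aabadbbb' (i=23, period=8)

["d", "c", "c", "acb", "abbdcbddbbbacdbdc", "aabadbbb"]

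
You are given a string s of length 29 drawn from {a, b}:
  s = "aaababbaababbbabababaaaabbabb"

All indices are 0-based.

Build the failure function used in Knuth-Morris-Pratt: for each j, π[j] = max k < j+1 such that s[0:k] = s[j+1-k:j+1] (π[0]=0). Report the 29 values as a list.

π[0] = 0
j=1 s[j]='a': π[1]=1 (border 'a')
j=2 s[j]='a': π[2]=2 (border 'aa')
j=3 s[j]='b': k: 2→1→0; π[3]=0 (border '')
j=4 s[j]='a': π[4]=1 (border 'a')
j=5 s[j]='b': k: 1→0; π[5]=0 (border '')
j=6 s[j]='b': π[6]=0 (border '')
j=7 s[j]='a': π[7]=1 (border 'a')
j=8 s[j]='a': π[8]=2 (border 'aa')
j=9 s[j]='b': k: 2→1→0; π[9]=0 (border '')
j=10 s[j]='a': π[10]=1 (border 'a')
j=11 s[j]='b': k: 1→0; π[11]=0 (border '')
j=12 s[j]='b': π[12]=0 (border '')
j=13 s[j]='b': π[13]=0 (border '')
j=14 s[j]='a': π[14]=1 (border 'a')
j=15 s[j]='b': k: 1→0; π[15]=0 (border '')
j=16 s[j]='a': π[16]=1 (border 'a')
j=17 s[j]='b': k: 1→0; π[17]=0 (border '')
j=18 s[j]='a': π[18]=1 (border 'a')
j=19 s[j]='b': k: 1→0; π[19]=0 (border '')
j=20 s[j]='a': π[20]=1 (border 'a')
j=21 s[j]='a': π[21]=2 (border 'aa')
j=22 s[j]='a': π[22]=3 (border 'aaa')
j=23 s[j]='a': k: 3→2; π[23]=3 (border 'aaa')
j=24 s[j]='b': π[24]=4 (border 'aaab')
j=25 s[j]='b': k: 4→0; π[25]=0 (border '')
j=26 s[j]='a': π[26]=1 (border 'a')
j=27 s[j]='b': k: 1→0; π[27]=0 (border '')
j=28 s[j]='b': π[28]=0 (border '')

[0, 1, 2, 0, 1, 0, 0, 1, 2, 0, 1, 0, 0, 0, 1, 0, 1, 0, 1, 0, 1, 2, 3, 3, 4, 0, 1, 0, 0]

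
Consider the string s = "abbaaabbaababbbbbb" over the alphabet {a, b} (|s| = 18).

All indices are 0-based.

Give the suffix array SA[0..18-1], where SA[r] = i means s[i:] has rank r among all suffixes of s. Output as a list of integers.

sorted suffixes:
  #0 SA[0]=3  'aaabbaababbbbbb'
  #1 SA[1]=8  'aababbbbbb'
  #2 SA[2]=4  'aabbaababbbbbb'
  #3 SA[3]=9  'ababbbbbb'
  #4 SA[4]=0  'abbaaabbaababbbbbb'
  #5 SA[5]=5  'abbaababbbbbb'
  #6 SA[6]=11  'abbbbbb'
  #7 SA[7]=17  'b'
  #8 SA[8]=2  'baaabbaababbbbbb'
  #9 SA[9]=7  'baababbbbbb'
  #10 SA[10]=10  'babbbbbb'
  #11 SA[11]=16  'bb'
  #12 SA[12]=1  'bbaaabbaababbbbbb'
  #13 SA[13]=6  'bbaababbbbbb'
  #14 SA[14]=15  'bbb'
  #15 SA[15]=14  'bbbb'
  #16 SA[16]=13  'bbbbb'
  #17 SA[17]=12  'bbbbbb'

[3, 8, 4, 9, 0, 5, 11, 17, 2, 7, 10, 16, 1, 6, 15, 14, 13, 12]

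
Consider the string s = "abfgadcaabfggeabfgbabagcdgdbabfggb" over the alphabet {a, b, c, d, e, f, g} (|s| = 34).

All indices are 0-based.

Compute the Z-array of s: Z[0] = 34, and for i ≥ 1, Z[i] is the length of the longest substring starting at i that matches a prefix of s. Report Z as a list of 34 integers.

[34, 0, 0, 0, 1, 0, 0, 1, 4, 0, 0, 0, 0, 0, 4, 0, 0, 0, 0, 2, 0, 1, 0, 0, 0, 0, 0, 0, 4, 0, 0, 0, 0, 0]

Z[0]=34
i=1: fresh scan; Z[1]=0
i=2: fresh scan; Z[2]=0
i=3: fresh scan; Z[3]=0
i=4: fresh scan; Z[4]=1 scan→box=[4,5)
i=5: fresh scan; Z[5]=0
i=6: fresh scan; Z[6]=0
i=7: fresh scan; Z[7]=1 scan→box=[7,8)
i=8: fresh scan; Z[8]=4 scan→box=[8,12)
i=9: min(r-i=3, Z[1]=0)=0; Z[9]=0
i=10: min(r-i=2, Z[2]=0)=0; Z[10]=0
i=11: min(r-i=1, Z[3]=0)=0; Z[11]=0
i=12: fresh scan; Z[12]=0
i=13: fresh scan; Z[13]=0
i=14: fresh scan; Z[14]=4 scan→box=[14,18)
i=15: min(r-i=3, Z[1]=0)=0; Z[15]=0
i=16: min(r-i=2, Z[2]=0)=0; Z[16]=0
i=17: min(r-i=1, Z[3]=0)=0; Z[17]=0
i=18: fresh scan; Z[18]=0
i=19: fresh scan; Z[19]=2 scan→box=[19,21)
i=20: min(r-i=1, Z[1]=0)=0; Z[20]=0
i=21: fresh scan; Z[21]=1 scan→box=[21,22)
i=22: fresh scan; Z[22]=0
i=23: fresh scan; Z[23]=0
i=24: fresh scan; Z[24]=0
i=25: fresh scan; Z[25]=0
i=26: fresh scan; Z[26]=0
i=27: fresh scan; Z[27]=0
i=28: fresh scan; Z[28]=4 scan→box=[28,32)
i=29: min(r-i=3, Z[1]=0)=0; Z[29]=0
i=30: min(r-i=2, Z[2]=0)=0; Z[30]=0
i=31: min(r-i=1, Z[3]=0)=0; Z[31]=0
i=32: fresh scan; Z[32]=0
i=33: fresh scan; Z[33]=0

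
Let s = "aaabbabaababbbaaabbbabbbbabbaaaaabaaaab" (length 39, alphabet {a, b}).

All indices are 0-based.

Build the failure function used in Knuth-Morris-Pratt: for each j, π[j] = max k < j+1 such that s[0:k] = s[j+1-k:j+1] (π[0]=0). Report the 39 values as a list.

π[0] = 0
j=1 s[j]='a': π[1]=1 (border 'a')
j=2 s[j]='a': π[2]=2 (border 'aa')
j=3 s[j]='b': k: 2→1→0; π[3]=0 (border '')
j=4 s[j]='b': π[4]=0 (border '')
j=5 s[j]='a': π[5]=1 (border 'a')
j=6 s[j]='b': k: 1→0; π[6]=0 (border '')
j=7 s[j]='a': π[7]=1 (border 'a')
j=8 s[j]='a': π[8]=2 (border 'aa')
j=9 s[j]='b': k: 2→1→0; π[9]=0 (border '')
j=10 s[j]='a': π[10]=1 (border 'a')
j=11 s[j]='b': k: 1→0; π[11]=0 (border '')
j=12 s[j]='b': π[12]=0 (border '')
j=13 s[j]='b': π[13]=0 (border '')
j=14 s[j]='a': π[14]=1 (border 'a')
j=15 s[j]='a': π[15]=2 (border 'aa')
j=16 s[j]='a': π[16]=3 (border 'aaa')
j=17 s[j]='b': π[17]=4 (border 'aaab')
j=18 s[j]='b': π[18]=5 (border 'aaabb')
j=19 s[j]='b': k: 5→0; π[19]=0 (border '')
j=20 s[j]='a': π[20]=1 (border 'a')
j=21 s[j]='b': k: 1→0; π[21]=0 (border '')
j=22 s[j]='b': π[22]=0 (border '')
j=23 s[j]='b': π[23]=0 (border '')
j=24 s[j]='b': π[24]=0 (border '')
j=25 s[j]='a': π[25]=1 (border 'a')
j=26 s[j]='b': k: 1→0; π[26]=0 (border '')
j=27 s[j]='b': π[27]=0 (border '')
j=28 s[j]='a': π[28]=1 (border 'a')
j=29 s[j]='a': π[29]=2 (border 'aa')
j=30 s[j]='a': π[30]=3 (border 'aaa')
j=31 s[j]='a': k: 3→2; π[31]=3 (border 'aaa')
j=32 s[j]='a': k: 3→2; π[32]=3 (border 'aaa')
j=33 s[j]='b': π[33]=4 (border 'aaab')
j=34 s[j]='a': k: 4→0; π[34]=1 (border 'a')
j=35 s[j]='a': π[35]=2 (border 'aa')
j=36 s[j]='a': π[36]=3 (border 'aaa')
j=37 s[j]='a': k: 3→2; π[37]=3 (border 'aaa')
j=38 s[j]='b': π[38]=4 (border 'aaab')

[0, 1, 2, 0, 0, 1, 0, 1, 2, 0, 1, 0, 0, 0, 1, 2, 3, 4, 5, 0, 1, 0, 0, 0, 0, 1, 0, 0, 1, 2, 3, 3, 3, 4, 1, 2, 3, 3, 4]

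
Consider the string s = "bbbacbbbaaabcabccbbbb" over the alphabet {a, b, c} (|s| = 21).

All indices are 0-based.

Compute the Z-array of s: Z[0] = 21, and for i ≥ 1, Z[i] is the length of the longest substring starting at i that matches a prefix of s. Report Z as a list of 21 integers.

[21, 2, 1, 0, 0, 4, 2, 1, 0, 0, 0, 1, 0, 0, 1, 0, 0, 3, 3, 2, 1]

Z[0]=21
i=1: fresh scan; Z[1]=2 extend→box=[1,3)
i=2: min(r-i=1, Z[1]=2)=1; Z[2]=1
i=3: fresh scan; Z[3]=0
i=4: fresh scan; Z[4]=0
i=5: fresh scan; Z[5]=4 extend→box=[5,9)
i=6: min(r-i=3, Z[1]=2)=2; Z[6]=2
i=7: min(r-i=2, Z[2]=1)=1; Z[7]=1
i=8: min(r-i=1, Z[3]=0)=0; Z[8]=0
i=9: fresh scan; Z[9]=0
i=10: fresh scan; Z[10]=0
i=11: fresh scan; Z[11]=1 extend→box=[11,12)
i=12: fresh scan; Z[12]=0
i=13: fresh scan; Z[13]=0
i=14: fresh scan; Z[14]=1 extend→box=[14,15)
i=15: fresh scan; Z[15]=0
i=16: fresh scan; Z[16]=0
i=17: fresh scan; Z[17]=3 extend→box=[17,20)
i=18: min(r-i=2, Z[1]=2)=2; Z[18]=3 extend→box=[18,21)
i=19: min(r-i=2, Z[1]=2)=2; Z[19]=2
i=20: min(r-i=1, Z[2]=1)=1; Z[20]=1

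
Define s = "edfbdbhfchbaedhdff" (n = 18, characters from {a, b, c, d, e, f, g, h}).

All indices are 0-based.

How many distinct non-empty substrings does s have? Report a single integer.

158

sorted suffixes:
  #0 SA[0]=11  'aedhdff'
  #1 SA[1]=10  'baedhdff'
  #2 SA[2]=3  'bdbhfchbaedhdff'
  #3 SA[3]=5  'bhfchbaedhdff'
  #4 SA[4]=8  'chbaedhdff'
  #5 SA[5]=4  'dbhfchbaedhdff'
  #6 SA[6]=1  'dfbdbhfchbaedhdff'
  #7 SA[7]=15  'dff'
  #8 SA[8]=13  'dhdff'
  #9 SA[9]=0  'edfbdbhfchbaedhdff'
  #10 SA[10]=12  'edhdff'
  #11 SA[11]=17  'f'
  #12 SA[12]=2  'fbdbhfchbaedhdff'
  #13 SA[13]=7  'fchbaedhdff'
  #14 SA[14]=16  'ff'
  #15 SA[15]=9  'hbaedhdff'
  #16 SA[16]=14  'hdff'
  #17 SA[17]=6  'hfchbaedhdff'

SA = [11, 10, 3, 5, 8, 4, 1, 15, 13, 0, 12, 17, 2, 7, 16, 9, 14, 6]
rank  pair      lcp
   1  s[11:],s[10:]  0  ''
   2  s[10:],s[3:]  1  'b'
   3  s[3:],s[5:]  1  'b'
   4  s[5:],s[8:]  0  ''
   5  s[8:],s[4:]  0  ''
   6  s[4:],s[1:]  1  'd'
   7  s[1:],s[15:]  2  'df'
   8  s[15:],s[13:]  1  'd'
   9  s[13:],s[0:]  0  ''
  10  s[0:],s[12:]  2  'ed'
  11  s[12:],s[17:]  0  ''
  12  s[17:],s[2:]  1  'f'
  13  s[2:],s[7:]  1  'f'
  14  s[7:],s[16:]  1  'f'
  15  s[16:],s[9:]  0  ''
  16  s[9:],s[14:]  1  'h'
  17  s[14:],s[6:]  1  'h'

n(n+1)/2 = 18·19/2 = 171
Σ LCP = 0 + 0 + 1 + 1 + 0 + 0 + 1 + 2 + 1 + 0 + 2 + 0 + 1 + 1 + 1 + 0 + 1 + 1 = 13
distinct = 171 − 13 = 158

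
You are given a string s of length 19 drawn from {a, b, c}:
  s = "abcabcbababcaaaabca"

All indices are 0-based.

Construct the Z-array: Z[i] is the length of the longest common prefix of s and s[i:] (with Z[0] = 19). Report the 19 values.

[19, 0, 0, 3, 0, 0, 0, 2, 0, 4, 0, 0, 1, 1, 1, 4, 0, 0, 1]

Z[0]=19
i=1: i≥r, start 0; Z[1]=0
i=2: i≥r, start 0; Z[2]=0
i=3: i≥r, start 0; Z[3]=3 grow→box=[3,6)
i=4: min(r-i=2, Z[1]=0)=0; Z[4]=0
i=5: min(r-i=1, Z[2]=0)=0; Z[5]=0
i=6: i≥r, start 0; Z[6]=0
i=7: i≥r, start 0; Z[7]=2 grow→box=[7,9)
i=8: min(r-i=1, Z[1]=0)=0; Z[8]=0
i=9: i≥r, start 0; Z[9]=4 grow→box=[9,13)
i=10: min(r-i=3, Z[1]=0)=0; Z[10]=0
i=11: min(r-i=2, Z[2]=0)=0; Z[11]=0
i=12: min(r-i=1, Z[3]=3)=1; Z[12]=1
i=13: i≥r, start 0; Z[13]=1 grow→box=[13,14)
i=14: i≥r, start 0; Z[14]=1 grow→box=[14,15)
i=15: i≥r, start 0; Z[15]=4 grow→box=[15,19)
i=16: min(r-i=3, Z[1]=0)=0; Z[16]=0
i=17: min(r-i=2, Z[2]=0)=0; Z[17]=0
i=18: min(r-i=1, Z[3]=3)=1; Z[18]=1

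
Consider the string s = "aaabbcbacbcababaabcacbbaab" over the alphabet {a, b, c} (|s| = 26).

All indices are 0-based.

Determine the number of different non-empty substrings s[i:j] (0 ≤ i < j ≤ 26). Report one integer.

rank→(start, suffix):
  0 → (0, 'aaabbcbacbcababaabcacbbaab')
  1 → (23, 'aab')
  2 → (1, 'aabbcbacbcababaabcacbbaab')
  3 → (15, 'aabcacbbaab')
  4 → (24, 'ab')
  5 → (13, 'abaabcacbbaab')
  6 → (11, 'ababaabcacbbaab')
  7 → (2, 'abbcbacbcababaabcacbbaab')
  8 → (16, 'abcacbbaab')
  9 → (19, 'acbbaab')
  10 → (7, 'acbcababaabcacbbaab')
  11 → (25, 'b')
  12 → (22, 'baab')
  13 → (14, 'baabcacbbaab')
  14 → (12, 'babaabcacbbaab')
  15 → (6, 'bacbcababaabcacbbaab')
  16 → (21, 'bbaab')
  17 → (3, 'bbcbacbcababaabcacbbaab')
  18 → (9, 'bcababaabcacbbaab')
  19 → (17, 'bcacbbaab')
  20 → (4, 'bcbacbcababaabcacbbaab')
  21 → (10, 'cababaabcacbbaab')
  22 → (18, 'cacbbaab')
  23 → (5, 'cbacbcababaabcacbbaab')
  24 → (20, 'cbbaab')
  25 → (8, 'cbcababaabcacbbaab')

SA = [0, 23, 1, 15, 24, 13, 11, 2, 16, 19, 7, 25, 22, 14, 12, 6, 21, 3, 9, 17, 4, 10, 18, 5, 20, 8]
i: (SA[i-1],SA[i]) lcp shared
  1: (0,23) 2 'aa'
  2: (23,1) 3 'aab'
  3: (1,15) 3 'aab'
  4: (15,24) 1 'a'
  5: (24,13) 2 'ab'
  6: (13,11) 3 'aba'
  7: (11,2) 2 'ab'
  8: (2,16) 2 'ab'
  9: (16,19) 1 'a'
  10: (19,7) 3 'acb'
  11: (7,25) 0 ''
  12: (25,22) 1 'b'
  13: (22,14) 4 'baab'
  14: (14,12) 2 'ba'
  15: (12,6) 2 'ba'
  16: (6,21) 1 'b'
  17: (21,3) 2 'bb'
  18: (3,9) 1 'b'
  19: (9,17) 3 'bca'
  20: (17,4) 2 'bc'
  21: (4,10) 0 ''
  22: (10,18) 2 'ca'
  23: (18,5) 1 'c'
  24: (5,20) 2 'cb'
  25: (20,8) 2 'cb'

n(n+1)/2 = 26·27/2 = 351
Σ LCP = 0 + 2 + 3 + 3 + 1 + 2 + 3 + 2 + 2 + 1 + 3 + 0 + 1 + 4 + 2 + 2 + 1 + 2 + 1 + 3 + 2 + 0 + 2 + 1 + 2 + 2 = 47
distinct = 351 − 47 = 304

304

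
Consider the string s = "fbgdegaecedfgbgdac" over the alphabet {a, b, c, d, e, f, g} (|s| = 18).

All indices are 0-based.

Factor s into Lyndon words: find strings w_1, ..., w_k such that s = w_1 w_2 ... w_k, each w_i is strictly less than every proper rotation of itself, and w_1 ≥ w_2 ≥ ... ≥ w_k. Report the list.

emit factor 1: 'f' (i=0, period=1)
emit factor 2: 'bgdeg' (i=1, period=5)
emit factor 3: 'aecedfgbgd' (i=6, period=10)
emit factor 4: 'ac' (i=16, period=2)

["f", "bgdeg", "aecedfgbgd", "ac"]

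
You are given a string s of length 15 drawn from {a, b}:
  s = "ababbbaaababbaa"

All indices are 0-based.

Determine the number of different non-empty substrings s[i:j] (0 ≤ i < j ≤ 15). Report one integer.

sorted suffixes:
  #0 SA[0]=14  'a'
  #1 SA[1]=13  'aa'
  #2 SA[2]=6  'aaababbaa'
  #3 SA[3]=7  'aababbaa'
  #4 SA[4]=8  'ababbaa'
  #5 SA[5]=0  'ababbbaaababbaa'
  #6 SA[6]=10  'abbaa'
  #7 SA[7]=2  'abbbaaababbaa'
  #8 SA[8]=12  'baa'
  #9 SA[9]=5  'baaababbaa'
  #10 SA[10]=9  'babbaa'
  #11 SA[11]=1  'babbbaaababbaa'
  #12 SA[12]=11  'bbaa'
  #13 SA[13]=4  'bbaaababbaa'
  #14 SA[14]=3  'bbbaaababbaa'

SA = [14, 13, 6, 7, 8, 0, 10, 2, 12, 5, 9, 1, 11, 4, 3]
[i] adj suffixes → lcp
  [1] 14/13 → 1 ('a')
  [2] 13/6 → 2 ('aa')
  [3] 6/7 → 2 ('aa')
  [4] 7/8 → 1 ('a')
  [5] 8/0 → 5 ('ababb')
  [6] 0/10 → 2 ('ab')
  [7] 10/2 → 3 ('abb')
  [8] 2/12 → 0 ('')
  [9] 12/5 → 3 ('baa')
  [10] 5/9 → 2 ('ba')
  [11] 9/1 → 4 ('babb')
  [12] 1/11 → 1 ('b')
  [13] 11/4 → 4 ('bbaa')
  [14] 4/3 → 2 ('bb')

n(n+1)/2 = 15·16/2 = 120
Σ LCP = 0 + 1 + 2 + 2 + 1 + 5 + 2 + 3 + 0 + 3 + 2 + 4 + 1 + 4 + 2 = 32
distinct = 120 − 32 = 88

88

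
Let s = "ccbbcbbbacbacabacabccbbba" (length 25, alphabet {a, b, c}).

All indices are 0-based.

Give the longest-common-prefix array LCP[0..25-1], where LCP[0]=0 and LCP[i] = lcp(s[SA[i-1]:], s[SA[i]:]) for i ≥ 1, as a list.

rank | idx | suffix
   0 |  24 | a
   1 |  13 | abacabccbbba
   2 |  17 | abccbbba
   3 |  11 | acabacabccbbba
   4 |  15 | acabccbbba
   5 |   8 | acbacabacabccbbba
   6 |  23 | ba
   7 |  10 | bacabacabccbbba
   8 |  14 | bacabccbbba
   9 |   7 | bacbacabacabccbbba
  10 |  22 | bba
  11 |   6 | bbacbacabacabccbbba
  12 |  21 | bbba
  13 |   5 | bbbacbacabacabccbbba
  14 |   2 | bbcbbbacbacabacabccbbba
  15 |   3 | bcbbbacbacabacabccbbba
  16 |  18 | bccbbba
  17 |  12 | cabacabccbbba
  18 |  16 | cabccbbba
  19 |   9 | cbacabacabccbbba
  20 |  20 | cbbba
  21 |   4 | cbbbacbacabacabccbbba
  22 |   1 | cbbcbbbacbacabacabccbbba
  23 |  19 | ccbbba
  24 |   0 | ccbbcbbbacbacabacabccbbba

SA = [24, 13, 17, 11, 15, 8, 23, 10, 14, 7, 22, 6, 21, 5, 2, 3, 18, 12, 16, 9, 20, 4, 1, 19, 0]
rank  pair      lcp
   1  s[24:],s[13:]  1  'a'
   2  s[13:],s[17:]  2  'ab'
   3  s[17:],s[11:]  1  'a'
   4  s[11:],s[15:]  4  'acab'
   5  s[15:],s[8:]  2  'ac'
   6  s[8:],s[23:]  0  ''
   7  s[23:],s[10:]  2  'ba'
   8  s[10:],s[14:]  5  'bacab'
   9  s[14:],s[7:]  3  'bac'
  10  s[7:],s[22:]  1  'b'
  11  s[22:],s[6:]  3  'bba'
  12  s[6:],s[21:]  2  'bb'
  13  s[21:],s[5:]  4  'bbba'
  14  s[5:],s[2:]  2  'bb'
  15  s[2:],s[3:]  1  'b'
  16  s[3:],s[18:]  2  'bc'
  17  s[18:],s[12:]  0  ''
  18  s[12:],s[16:]  3  'cab'
  19  s[16:],s[9:]  1  'c'
  20  s[9:],s[20:]  2  'cb'
  21  s[20:],s[4:]  5  'cbbba'
  22  s[4:],s[1:]  3  'cbb'
  23  s[1:],s[19:]  1  'c'
  24  s[19:],s[0:]  4  'ccbb'

[0, 1, 2, 1, 4, 2, 0, 2, 5, 3, 1, 3, 2, 4, 2, 1, 2, 0, 3, 1, 2, 5, 3, 1, 4]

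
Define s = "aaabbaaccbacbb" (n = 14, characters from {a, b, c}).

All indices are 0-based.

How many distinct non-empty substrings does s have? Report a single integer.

rank→(start, suffix):
  0 → (0, 'aaabbaaccbacbb')
  1 → (1, 'aabbaaccbacbb')
  2 → (5, 'aaccbacbb')
  3 → (2, 'abbaaccbacbb')
  4 → (10, 'acbb')
  5 → (6, 'accbacbb')
  6 → (13, 'b')
  7 → (4, 'baaccbacbb')
  8 → (9, 'bacbb')
  9 → (12, 'bb')
  10 → (3, 'bbaaccbacbb')
  11 → (8, 'cbacbb')
  12 → (11, 'cbb')
  13 → (7, 'ccbacbb')

SA = [0, 1, 5, 2, 10, 6, 13, 4, 9, 12, 3, 8, 11, 7]
i: (SA[i-1],SA[i]) lcp shared
  1: (0,1) 2 'aa'
  2: (1,5) 2 'aa'
  3: (5,2) 1 'a'
  4: (2,10) 1 'a'
  5: (10,6) 2 'ac'
  6: (6,13) 0 ''
  7: (13,4) 1 'b'
  8: (4,9) 2 'ba'
  9: (9,12) 1 'b'
  10: (12,3) 2 'bb'
  11: (3,8) 0 ''
  12: (8,11) 2 'cb'
  13: (11,7) 1 'c'

n(n+1)/2 = 14·15/2 = 105
Σ LCP = 0 + 2 + 2 + 1 + 1 + 2 + 0 + 1 + 2 + 1 + 2 + 0 + 2 + 1 = 17
distinct = 105 − 17 = 88

88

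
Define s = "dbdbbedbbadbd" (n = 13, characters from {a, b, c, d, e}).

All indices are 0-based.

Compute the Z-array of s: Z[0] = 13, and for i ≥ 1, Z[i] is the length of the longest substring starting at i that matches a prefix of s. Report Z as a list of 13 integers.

[13, 0, 2, 0, 0, 0, 2, 0, 0, 0, 3, 0, 1]

Z[0]=13
i=1: i≥r, start 0; Z[1]=0
i=2: i≥r, start 0; Z[2]=2 extend→box=[2,4)
i=3: min(r-i=1, Z[1]=0)=0; Z[3]=0
i=4: i≥r, start 0; Z[4]=0
i=5: i≥r, start 0; Z[5]=0
i=6: i≥r, start 0; Z[6]=2 extend→box=[6,8)
i=7: min(r-i=1, Z[1]=0)=0; Z[7]=0
i=8: i≥r, start 0; Z[8]=0
i=9: i≥r, start 0; Z[9]=0
i=10: i≥r, start 0; Z[10]=3 extend→box=[10,13)
i=11: min(r-i=2, Z[1]=0)=0; Z[11]=0
i=12: min(r-i=1, Z[2]=2)=1; Z[12]=1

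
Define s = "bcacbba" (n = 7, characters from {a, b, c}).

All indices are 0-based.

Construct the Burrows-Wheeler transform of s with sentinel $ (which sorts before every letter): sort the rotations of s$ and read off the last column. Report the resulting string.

rank  rotation  last
    0  $bcacbba  a
    1  a$bcacbb  b
    2  acbba$bc  c
    3  ba$bcacb  b
    4  bba$bcac  c
    5  bcacbba$  $
    6  cacbba$b  b
    7  cbba$bca  a

abcbc$ba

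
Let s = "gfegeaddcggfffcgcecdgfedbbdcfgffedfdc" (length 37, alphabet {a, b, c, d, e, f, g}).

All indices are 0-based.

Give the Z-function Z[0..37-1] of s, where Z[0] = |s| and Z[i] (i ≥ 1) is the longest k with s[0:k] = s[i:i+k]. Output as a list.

[37, 0, 0, 1, 0, 0, 0, 0, 0, 1, 2, 0, 0, 0, 0, 1, 0, 0, 0, 0, 3, 0, 0, 0, 0, 0, 0, 0, 0, 2, 0, 0, 0, 0, 0, 0, 0]

Z[0]=37
i=1: i≥r, start 0; Z[1]=0
i=2: i≥r, start 0; Z[2]=0
i=3: i≥r, start 0; Z[3]=1 extend→box=[3,4)
i=4: i≥r, start 0; Z[4]=0
i=5: i≥r, start 0; Z[5]=0
i=6: i≥r, start 0; Z[6]=0
i=7: i≥r, start 0; Z[7]=0
i=8: i≥r, start 0; Z[8]=0
i=9: i≥r, start 0; Z[9]=1 extend→box=[9,10)
i=10: i≥r, start 0; Z[10]=2 extend→box=[10,12)
i=11: min(r-i=1, Z[1]=0)=0; Z[11]=0
i=12: i≥r, start 0; Z[12]=0
i=13: i≥r, start 0; Z[13]=0
i=14: i≥r, start 0; Z[14]=0
i=15: i≥r, start 0; Z[15]=1 extend→box=[15,16)
i=16: i≥r, start 0; Z[16]=0
i=17: i≥r, start 0; Z[17]=0
i=18: i≥r, start 0; Z[18]=0
i=19: i≥r, start 0; Z[19]=0
i=20: i≥r, start 0; Z[20]=3 extend→box=[20,23)
i=21: min(r-i=2, Z[1]=0)=0; Z[21]=0
i=22: min(r-i=1, Z[2]=0)=0; Z[22]=0
i=23: i≥r, start 0; Z[23]=0
i=24: i≥r, start 0; Z[24]=0
i=25: i≥r, start 0; Z[25]=0
i=26: i≥r, start 0; Z[26]=0
i=27: i≥r, start 0; Z[27]=0
i=28: i≥r, start 0; Z[28]=0
i=29: i≥r, start 0; Z[29]=2 extend→box=[29,31)
i=30: min(r-i=1, Z[1]=0)=0; Z[30]=0
i=31: i≥r, start 0; Z[31]=0
i=32: i≥r, start 0; Z[32]=0
i=33: i≥r, start 0; Z[33]=0
i=34: i≥r, start 0; Z[34]=0
i=35: i≥r, start 0; Z[35]=0
i=36: i≥r, start 0; Z[36]=0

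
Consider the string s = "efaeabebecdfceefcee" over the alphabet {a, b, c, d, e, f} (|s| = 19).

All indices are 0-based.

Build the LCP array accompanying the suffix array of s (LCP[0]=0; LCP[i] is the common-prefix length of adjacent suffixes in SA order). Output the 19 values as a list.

[0, 1, 0, 2, 0, 1, 3, 0, 0, 1, 1, 1, 1, 2, 1, 2, 0, 1, 4]

sorted suffixes:
  #0 SA[0]=4  'abebecdfceefcee'
  #1 SA[1]=2  'aeabebecdfceefcee'
  #2 SA[2]=5  'bebecdfceefcee'
  #3 SA[3]=7  'becdfceefcee'
  #4 SA[4]=9  'cdfceefcee'
  #5 SA[5]=16  'cee'
  #6 SA[6]=12  'ceefcee'
  #7 SA[7]=10  'dfceefcee'
  #8 SA[8]=18  'e'
  #9 SA[9]=3  'eabebecdfceefcee'
  #10 SA[10]=6  'ebecdfceefcee'
  #11 SA[11]=8  'ecdfceefcee'
  #12 SA[12]=17  'ee'
  #13 SA[13]=13  'eefcee'
  #14 SA[14]=0  'efaeabebecdfceefcee'
  #15 SA[15]=14  'efcee'
  #16 SA[16]=1  'faeabebecdfceefcee'
  #17 SA[17]=15  'fcee'
  #18 SA[18]=11  'fceefcee'

SA = [4, 2, 5, 7, 9, 16, 12, 10, 18, 3, 6, 8, 17, 13, 0, 14, 1, 15, 11]
i: (SA[i-1],SA[i]) lcp shared
  1: (4,2) 1 'a'
  2: (2,5) 0 ''
  3: (5,7) 2 'be'
  4: (7,9) 0 ''
  5: (9,16) 1 'c'
  6: (16,12) 3 'cee'
  7: (12,10) 0 ''
  8: (10,18) 0 ''
  9: (18,3) 1 'e'
  10: (3,6) 1 'e'
  11: (6,8) 1 'e'
  12: (8,17) 1 'e'
  13: (17,13) 2 'ee'
  14: (13,0) 1 'e'
  15: (0,14) 2 'ef'
  16: (14,1) 0 ''
  17: (1,15) 1 'f'
  18: (15,11) 4 'fcee'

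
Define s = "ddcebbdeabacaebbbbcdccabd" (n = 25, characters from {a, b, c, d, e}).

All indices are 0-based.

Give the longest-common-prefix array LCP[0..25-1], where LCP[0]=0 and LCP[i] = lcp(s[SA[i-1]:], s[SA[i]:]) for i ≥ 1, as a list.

[0, 2, 1, 1, 0, 1, 3, 2, 2, 1, 1, 2, 0, 2, 1, 1, 1, 0, 1, 2, 1, 1, 0, 1, 3]

rank | idx | suffix
   0 |   8 | abacaebbbbcdccabd
   1 |  22 | abd
   2 |  10 | acaebbbbcdccabd
   3 |  12 | aebbbbcdccabd
   4 |   9 | bacaebbbbcdccabd
   5 |  14 | bbbbcdccabd
   6 |  15 | bbbcdccabd
   7 |  16 | bbcdccabd
   8 |   4 | bbdeabacaebbbbcdccabd
   9 |  17 | bcdccabd
  10 |  23 | bd
  11 |   5 | bdeabacaebbbbcdccabd
  12 |  21 | cabd
  13 |  11 | caebbbbcdccabd
  14 |  20 | ccabd
  15 |  18 | cdccabd
  16 |   2 | cebbdeabacaebbbbcdccabd
  17 |  24 | d
  18 |  19 | dccabd
  19 |   1 | dcebbdeabacaebbbbcdccabd
  20 |   0 | ddcebbdeabacaebbbbcdccabd
  21 |   6 | deabacaebbbbcdccabd
  22 |   7 | eabacaebbbbcdccabd
  23 |  13 | ebbbbcdccabd
  24 |   3 | ebbdeabacaebbbbcdccabd

SA = [8, 22, 10, 12, 9, 14, 15, 16, 4, 17, 23, 5, 21, 11, 20, 18, 2, 24, 19, 1, 0, 6, 7, 13, 3]
i: (SA[i-1],SA[i]) lcp shared
  1: (8,22) 2 'ab'
  2: (22,10) 1 'a'
  3: (10,12) 1 'a'
  4: (12,9) 0 ''
  5: (9,14) 1 'b'
  6: (14,15) 3 'bbb'
  7: (15,16) 2 'bb'
  8: (16,4) 2 'bb'
  9: (4,17) 1 'b'
  10: (17,23) 1 'b'
  11: (23,5) 2 'bd'
  12: (5,21) 0 ''
  13: (21,11) 2 'ca'
  14: (11,20) 1 'c'
  15: (20,18) 1 'c'
  16: (18,2) 1 'c'
  17: (2,24) 0 ''
  18: (24,19) 1 'd'
  19: (19,1) 2 'dc'
  20: (1,0) 1 'd'
  21: (0,6) 1 'd'
  22: (6,7) 0 ''
  23: (7,13) 1 'e'
  24: (13,3) 3 'ebb'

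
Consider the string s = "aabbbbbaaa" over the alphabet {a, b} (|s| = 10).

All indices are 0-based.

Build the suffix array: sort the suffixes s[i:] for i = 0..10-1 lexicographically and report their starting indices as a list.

sorted suffixes:
  #0 SA[0]=9  'a'
  #1 SA[1]=8  'aa'
  #2 SA[2]=7  'aaa'
  #3 SA[3]=0  'aabbbbbaaa'
  #4 SA[4]=1  'abbbbbaaa'
  #5 SA[5]=6  'baaa'
  #6 SA[6]=5  'bbaaa'
  #7 SA[7]=4  'bbbaaa'
  #8 SA[8]=3  'bbbbaaa'
  #9 SA[9]=2  'bbbbbaaa'

[9, 8, 7, 0, 1, 6, 5, 4, 3, 2]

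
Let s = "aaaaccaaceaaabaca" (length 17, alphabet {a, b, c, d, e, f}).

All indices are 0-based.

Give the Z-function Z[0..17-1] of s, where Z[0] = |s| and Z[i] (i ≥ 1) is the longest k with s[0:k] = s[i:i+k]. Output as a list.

[17, 3, 2, 1, 0, 0, 2, 1, 0, 0, 3, 2, 1, 0, 1, 0, 1]

Z[0]=17
i=1: fresh scan; Z[1]=3 extend→box=[1,4)
i=2: min(r-i=2, Z[1]=3)=2; Z[2]=2
i=3: min(r-i=1, Z[2]=2)=1; Z[3]=1
i=4: fresh scan; Z[4]=0
i=5: fresh scan; Z[5]=0
i=6: fresh scan; Z[6]=2 extend→box=[6,8)
i=7: min(r-i=1, Z[1]=3)=1; Z[7]=1
i=8: fresh scan; Z[8]=0
i=9: fresh scan; Z[9]=0
i=10: fresh scan; Z[10]=3 extend→box=[10,13)
i=11: min(r-i=2, Z[1]=3)=2; Z[11]=2
i=12: min(r-i=1, Z[2]=2)=1; Z[12]=1
i=13: fresh scan; Z[13]=0
i=14: fresh scan; Z[14]=1 extend→box=[14,15)
i=15: fresh scan; Z[15]=0
i=16: fresh scan; Z[16]=1 extend→box=[16,17)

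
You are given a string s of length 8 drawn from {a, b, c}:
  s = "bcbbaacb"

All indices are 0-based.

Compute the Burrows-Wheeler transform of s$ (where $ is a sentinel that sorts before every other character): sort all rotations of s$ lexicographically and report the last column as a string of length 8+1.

rank  rotation   last
    0  $bcbbaacb  b
    1  aacb$bcbb  b
    2  acb$bcbba  a
    3  b$bcbbaac  c
    4  baacb$bcb  b
    5  bbaacb$bc  c
    6  bcbbaacb$  $
    7  cb$bcbbaa  a
    8  cbbaacb$b  b

bbacbc$ab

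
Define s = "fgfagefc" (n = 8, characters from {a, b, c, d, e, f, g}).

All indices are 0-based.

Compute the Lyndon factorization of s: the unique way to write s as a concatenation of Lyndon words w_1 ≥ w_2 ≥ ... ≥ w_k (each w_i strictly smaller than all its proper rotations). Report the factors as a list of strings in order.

emit factor 1: 'fg' (i=0, period=2)
emit factor 2: 'f' (i=2, period=1)
emit factor 3: 'agefc' (i=3, period=5)

["fg", "f", "agefc"]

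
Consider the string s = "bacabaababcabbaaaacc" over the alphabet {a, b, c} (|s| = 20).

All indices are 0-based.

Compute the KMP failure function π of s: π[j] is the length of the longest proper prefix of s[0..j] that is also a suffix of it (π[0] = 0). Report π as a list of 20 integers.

π[0] = 0
j=1 s[j]='a': π[1]=0 (border '')
j=2 s[j]='c': π[2]=0 (border '')
j=3 s[j]='a': π[3]=0 (border '')
j=4 s[j]='b': π[4]=1 (border 'b')
j=5 s[j]='a': π[5]=2 (border 'ba')
j=6 s[j]='a': k: 2→0; π[6]=0 (border '')
j=7 s[j]='b': π[7]=1 (border 'b')
j=8 s[j]='a': π[8]=2 (border 'ba')
j=9 s[j]='b': k: 2→0; π[9]=1 (border 'b')
j=10 s[j]='c': k: 1→0; π[10]=0 (border '')
j=11 s[j]='a': π[11]=0 (border '')
j=12 s[j]='b': π[12]=1 (border 'b')
j=13 s[j]='b': k: 1→0; π[13]=1 (border 'b')
j=14 s[j]='a': π[14]=2 (border 'ba')
j=15 s[j]='a': k: 2→0; π[15]=0 (border '')
j=16 s[j]='a': π[16]=0 (border '')
j=17 s[j]='a': π[17]=0 (border '')
j=18 s[j]='c': π[18]=0 (border '')
j=19 s[j]='c': π[19]=0 (border '')

[0, 0, 0, 0, 1, 2, 0, 1, 2, 1, 0, 0, 1, 1, 2, 0, 0, 0, 0, 0]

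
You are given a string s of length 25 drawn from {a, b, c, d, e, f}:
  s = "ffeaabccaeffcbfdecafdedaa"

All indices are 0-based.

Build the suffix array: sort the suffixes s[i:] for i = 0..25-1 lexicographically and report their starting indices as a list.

[24, 23, 3, 4, 8, 18, 5, 13, 7, 17, 12, 6, 22, 15, 20, 2, 16, 21, 9, 11, 14, 19, 1, 10, 0]

rank→(start, suffix):
  0 → (24, 'a')
  1 → (23, 'aa')
  2 → (3, 'aabccaeffcbfdecafdedaa')
  3 → (4, 'abccaeffcbfdecafdedaa')
  4 → (8, 'aeffcbfdecafdedaa')
  5 → (18, 'afdedaa')
  6 → (5, 'bccaeffcbfdecafdedaa')
  7 → (13, 'bfdecafdedaa')
  8 → (7, 'caeffcbfdecafdedaa')
  9 → (17, 'cafdedaa')
  10 → (12, 'cbfdecafdedaa')
  11 → (6, 'ccaeffcbfdecafdedaa')
  12 → (22, 'daa')
  13 → (15, 'decafdedaa')
  14 → (20, 'dedaa')
  15 → (2, 'eaabccaeffcbfdecafdedaa')
  16 → (16, 'ecafdedaa')
  17 → (21, 'edaa')
  18 → (9, 'effcbfdecafdedaa')
  19 → (11, 'fcbfdecafdedaa')
  20 → (14, 'fdecafdedaa')
  21 → (19, 'fdedaa')
  22 → (1, 'feaabccaeffcbfdecafdedaa')
  23 → (10, 'ffcbfdecafdedaa')
  24 → (0, 'ffeaabccaeffcbfdecafdedaa')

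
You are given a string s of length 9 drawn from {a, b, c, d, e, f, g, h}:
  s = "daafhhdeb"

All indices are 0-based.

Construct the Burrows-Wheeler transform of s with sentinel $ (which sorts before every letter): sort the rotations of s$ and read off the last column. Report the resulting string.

bdae$hdahf

rank  rotation    last
    0  $daafhhdeb  b
    1  aafhhdeb$d  d
    2  afhhdeb$da  a
    3  b$daafhhde  e
    4  daafhhdeb$  $
    5  deb$daafhh  h
    6  eb$daafhhd  d
    7  fhhdeb$daa  a
    8  hdeb$daafh  h
    9  hhdeb$daaf  f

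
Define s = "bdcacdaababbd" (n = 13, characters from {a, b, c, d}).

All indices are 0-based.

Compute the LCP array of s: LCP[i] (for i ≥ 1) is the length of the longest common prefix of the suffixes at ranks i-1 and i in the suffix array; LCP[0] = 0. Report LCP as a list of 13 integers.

[0, 1, 2, 1, 0, 1, 1, 2, 0, 1, 0, 1, 1]

sorted suffixes:
  #0 SA[0]=6  'aababbd'
  #1 SA[1]=7  'ababbd'
  #2 SA[2]=9  'abbd'
  #3 SA[3]=3  'acdaababbd'
  #4 SA[4]=8  'babbd'
  #5 SA[5]=10  'bbd'
  #6 SA[6]=11  'bd'
  #7 SA[7]=0  'bdcacdaababbd'
  #8 SA[8]=2  'cacdaababbd'
  #9 SA[9]=4  'cdaababbd'
  #10 SA[10]=12  'd'
  #11 SA[11]=5  'daababbd'
  #12 SA[12]=1  'dcacdaababbd'

SA = [6, 7, 9, 3, 8, 10, 11, 0, 2, 4, 12, 5, 1]
[i] adj suffixes → lcp
  [1] 6/7 → 1 ('a')
  [2] 7/9 → 2 ('ab')
  [3] 9/3 → 1 ('a')
  [4] 3/8 → 0 ('')
  [5] 8/10 → 1 ('b')
  [6] 10/11 → 1 ('b')
  [7] 11/0 → 2 ('bd')
  [8] 0/2 → 0 ('')
  [9] 2/4 → 1 ('c')
  [10] 4/12 → 0 ('')
  [11] 12/5 → 1 ('d')
  [12] 5/1 → 1 ('d')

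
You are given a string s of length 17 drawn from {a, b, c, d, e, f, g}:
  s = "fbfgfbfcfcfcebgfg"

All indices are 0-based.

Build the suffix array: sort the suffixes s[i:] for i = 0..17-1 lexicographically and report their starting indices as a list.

rank | idx | suffix
   0 |   5 | bfcfcfcebgfg
   1 |   1 | bfgfbfcfcfcebgfg
   2 |  13 | bgfg
   3 |  11 | cebgfg
   4 |   9 | cfcebgfg
   5 |   7 | cfcfcebgfg
   6 |  12 | ebgfg
   7 |   4 | fbfcfcfcebgfg
   8 |   0 | fbfgfbfcfcfcebgfg
   9 |  10 | fcebgfg
  10 |   8 | fcfcebgfg
  11 |   6 | fcfcfcebgfg
  12 |  15 | fg
  13 |   2 | fgfbfcfcfcebgfg
  14 |  16 | g
  15 |   3 | gfbfcfcfcebgfg
  16 |  14 | gfg

[5, 1, 13, 11, 9, 7, 12, 4, 0, 10, 8, 6, 15, 2, 16, 3, 14]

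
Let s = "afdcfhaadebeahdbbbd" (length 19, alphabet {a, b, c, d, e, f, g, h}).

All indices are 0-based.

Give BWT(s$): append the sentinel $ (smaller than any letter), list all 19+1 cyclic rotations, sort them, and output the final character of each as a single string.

dha$edbbedbhfabdacfa

rank  rotation              last
    0  $afdcfhaadebeahdbbbd  d
    1  aadebeahdbbbd$afdcfh  h
    2  adebeahdbbbd$afdcfha  a
    3  afdcfhaadebeahdbbbd$  $
    4  ahdbbbd$afdcfhaadebe  e
    5  bbbd$afdcfhaadebeahd  d
    6  bbd$afdcfhaadebeahdb  b
    7  bd$afdcfhaadebeahdbb  b
    8  beahdbbbd$afdcfhaade  e
    9  cfhaadebeahdbbbd$afd  d
   10  d$afdcfhaadebeahdbbb  b
   11  dbbbd$afdcfhaadebeah  h
   12  dcfhaadebeahdbbbd$af  f
   13  debeahdbbbd$afdcfhaa  a
   14  eahdbbbd$afdcfhaadeb  b
   15  ebeahdbbbd$afdcfhaad  d
   16  fdcfhaadebeahdbbbd$a  a
   17  fhaadebeahdbbbd$afdc  c
   18  haadebeahdbbbd$afdcf  f
   19  hdbbbd$afdcfhaadebea  a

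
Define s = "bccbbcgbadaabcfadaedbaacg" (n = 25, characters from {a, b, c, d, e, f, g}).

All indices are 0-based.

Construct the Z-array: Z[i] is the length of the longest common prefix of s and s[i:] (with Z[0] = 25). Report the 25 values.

[25, 0, 0, 1, 2, 0, 0, 1, 0, 0, 0, 0, 2, 0, 0, 0, 0, 0, 0, 0, 1, 0, 0, 0, 0]

Z[0]=25
i=1: i≥r, start 0; Z[1]=0
i=2: i≥r, start 0; Z[2]=0
i=3: i≥r, start 0; Z[3]=1 extend→box=[3,4)
i=4: i≥r, start 0; Z[4]=2 extend→box=[4,6)
i=5: min(r-i=1, Z[1]=0)=0; Z[5]=0
i=6: i≥r, start 0; Z[6]=0
i=7: i≥r, start 0; Z[7]=1 extend→box=[7,8)
i=8: i≥r, start 0; Z[8]=0
i=9: i≥r, start 0; Z[9]=0
i=10: i≥r, start 0; Z[10]=0
i=11: i≥r, start 0; Z[11]=0
i=12: i≥r, start 0; Z[12]=2 extend→box=[12,14)
i=13: min(r-i=1, Z[1]=0)=0; Z[13]=0
i=14: i≥r, start 0; Z[14]=0
i=15: i≥r, start 0; Z[15]=0
i=16: i≥r, start 0; Z[16]=0
i=17: i≥r, start 0; Z[17]=0
i=18: i≥r, start 0; Z[18]=0
i=19: i≥r, start 0; Z[19]=0
i=20: i≥r, start 0; Z[20]=1 extend→box=[20,21)
i=21: i≥r, start 0; Z[21]=0
i=22: i≥r, start 0; Z[22]=0
i=23: i≥r, start 0; Z[23]=0
i=24: i≥r, start 0; Z[24]=0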